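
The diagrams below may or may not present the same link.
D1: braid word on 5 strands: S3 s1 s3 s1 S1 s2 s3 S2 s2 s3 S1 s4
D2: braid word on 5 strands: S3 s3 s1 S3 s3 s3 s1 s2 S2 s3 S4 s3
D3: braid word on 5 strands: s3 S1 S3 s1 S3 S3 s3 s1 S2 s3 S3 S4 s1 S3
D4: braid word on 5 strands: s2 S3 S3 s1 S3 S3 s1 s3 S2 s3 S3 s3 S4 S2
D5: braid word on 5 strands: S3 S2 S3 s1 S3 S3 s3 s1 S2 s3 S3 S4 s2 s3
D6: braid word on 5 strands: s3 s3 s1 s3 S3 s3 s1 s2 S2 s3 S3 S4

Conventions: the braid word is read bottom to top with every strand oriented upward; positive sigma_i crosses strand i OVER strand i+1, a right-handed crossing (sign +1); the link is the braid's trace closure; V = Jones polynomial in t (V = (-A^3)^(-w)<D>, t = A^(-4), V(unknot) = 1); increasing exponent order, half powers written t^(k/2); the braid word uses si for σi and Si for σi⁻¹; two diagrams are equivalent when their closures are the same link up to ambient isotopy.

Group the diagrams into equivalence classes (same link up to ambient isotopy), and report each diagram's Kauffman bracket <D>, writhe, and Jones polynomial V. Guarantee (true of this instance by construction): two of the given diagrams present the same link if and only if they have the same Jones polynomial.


classes: {D1} | {D2, D6} | {D3, D4, D5}
V(D1) = 1 + t + t^2 + t^3  [12 crossings, <D> = 1 + A^4 + A^8 + A^12, w = +4]
V(D2) = t + t^2 + 2t^3 + t^4 - t^7  (w +4, c 12, <D> = -A^-16 + A^-4 + 2 + A^4 + A^8)
D3 (bracket A^-14 + 2A^-6 + A^2; 14 crossings at w = -2): V = t^-2 + 2 + t^2
D4 (bracket A^-14 + 2A^-6 + A^2; 14 crossings at w = -2): V = t^-2 + 2 + t^2
D5 (bracket A^-14 + 2A^-6 + A^2; 14 crossings at w = -2): V = t^-2 + 2 + t^2
D6 (bracket -A^-16 + A^-4 + 2 + A^4 + A^8; 12 crossings at w = +4): V = t + t^2 + 2t^3 + t^4 - t^7
note: 3 values of V(t) split the 6 diagrams


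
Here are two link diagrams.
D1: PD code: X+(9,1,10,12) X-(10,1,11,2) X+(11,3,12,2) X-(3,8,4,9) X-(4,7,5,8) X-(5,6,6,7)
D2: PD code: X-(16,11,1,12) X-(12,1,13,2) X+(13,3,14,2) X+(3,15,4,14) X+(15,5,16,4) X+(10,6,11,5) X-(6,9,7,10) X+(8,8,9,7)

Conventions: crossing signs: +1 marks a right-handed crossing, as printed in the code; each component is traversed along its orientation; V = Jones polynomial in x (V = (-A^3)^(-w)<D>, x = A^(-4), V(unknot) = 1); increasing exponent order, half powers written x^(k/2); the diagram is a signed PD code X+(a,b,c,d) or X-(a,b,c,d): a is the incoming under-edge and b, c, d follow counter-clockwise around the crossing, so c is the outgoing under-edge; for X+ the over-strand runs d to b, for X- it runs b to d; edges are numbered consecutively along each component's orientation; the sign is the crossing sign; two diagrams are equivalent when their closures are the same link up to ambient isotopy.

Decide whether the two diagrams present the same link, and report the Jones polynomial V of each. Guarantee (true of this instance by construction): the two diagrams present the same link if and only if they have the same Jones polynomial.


equivalent: yes
D1 (bracket A^-6; 6 crossings at w = -2): V = 1
D2 (bracket A^6; 8 crossings at w = +2): V = 1
key observation: Reidemeister moves carry D1 (6 crossings) to D2 (8)


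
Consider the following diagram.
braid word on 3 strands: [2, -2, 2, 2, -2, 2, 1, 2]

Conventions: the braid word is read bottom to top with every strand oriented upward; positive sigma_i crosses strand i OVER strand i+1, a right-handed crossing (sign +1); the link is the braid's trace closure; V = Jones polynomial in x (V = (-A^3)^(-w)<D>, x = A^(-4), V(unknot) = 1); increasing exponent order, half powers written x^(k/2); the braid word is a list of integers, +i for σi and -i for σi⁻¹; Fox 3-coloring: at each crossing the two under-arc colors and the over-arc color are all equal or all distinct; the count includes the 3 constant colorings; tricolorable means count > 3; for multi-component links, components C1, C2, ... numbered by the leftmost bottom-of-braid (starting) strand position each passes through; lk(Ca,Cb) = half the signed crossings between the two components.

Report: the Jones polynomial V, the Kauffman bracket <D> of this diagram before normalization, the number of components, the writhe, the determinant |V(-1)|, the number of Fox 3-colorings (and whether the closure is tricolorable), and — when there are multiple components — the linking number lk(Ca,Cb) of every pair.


Jones polynomial: V(x) = x + x^3 - x^4
<D> = -A^-4 + 1 + A^8; writhe +4
components 1, writhe +4 (8 crossings)
3-colorings: 9 of 3^8, det 3 — tricolorable
note: det 3 = |V(-1)|; divisible by 3, so tricolorable


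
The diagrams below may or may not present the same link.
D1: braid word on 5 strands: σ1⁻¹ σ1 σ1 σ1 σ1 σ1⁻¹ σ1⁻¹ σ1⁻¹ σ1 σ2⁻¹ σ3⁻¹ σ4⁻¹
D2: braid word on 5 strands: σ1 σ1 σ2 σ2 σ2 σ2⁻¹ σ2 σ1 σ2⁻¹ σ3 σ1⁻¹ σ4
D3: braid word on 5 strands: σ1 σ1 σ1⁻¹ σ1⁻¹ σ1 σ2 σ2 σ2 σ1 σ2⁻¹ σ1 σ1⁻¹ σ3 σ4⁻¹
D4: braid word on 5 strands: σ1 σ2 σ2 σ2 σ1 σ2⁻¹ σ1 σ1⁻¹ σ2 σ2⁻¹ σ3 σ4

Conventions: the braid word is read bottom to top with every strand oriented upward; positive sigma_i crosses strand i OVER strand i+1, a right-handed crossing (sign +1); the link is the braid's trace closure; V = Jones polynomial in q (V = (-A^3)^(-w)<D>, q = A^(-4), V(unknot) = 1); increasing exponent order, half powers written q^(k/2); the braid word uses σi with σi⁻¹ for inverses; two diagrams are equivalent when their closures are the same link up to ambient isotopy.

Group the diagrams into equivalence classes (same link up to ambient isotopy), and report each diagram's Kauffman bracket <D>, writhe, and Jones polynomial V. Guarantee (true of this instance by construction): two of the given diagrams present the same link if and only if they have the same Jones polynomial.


classes: {D1} | {D2, D3, D4}
V(D1) = 1  [12 crossings, <D> = A^-6, w = -2]
V(D2) = q - q^2 + 2q^3 - q^4 + q^5 - q^6  (w +6, c 12, <D> = -A^-6 + A^-2 - A^2 + 2A^6 - A^10 + A^14)
V(D3) = q - q^2 + 2q^3 - q^4 + q^5 - q^6  (w +4, c 14, <D> = -A^-12 + A^-8 - A^-4 + 2 - A^4 + A^8)
D4 (bracket -A^-6 + A^-2 - A^2 + 2A^6 - A^10 + A^14; 12 crossings at w = +6): V = q - q^2 + 2q^3 - q^4 + q^5 - q^6
insight: 2 classes among 4 diagrams; unequal V(q) rules out equality


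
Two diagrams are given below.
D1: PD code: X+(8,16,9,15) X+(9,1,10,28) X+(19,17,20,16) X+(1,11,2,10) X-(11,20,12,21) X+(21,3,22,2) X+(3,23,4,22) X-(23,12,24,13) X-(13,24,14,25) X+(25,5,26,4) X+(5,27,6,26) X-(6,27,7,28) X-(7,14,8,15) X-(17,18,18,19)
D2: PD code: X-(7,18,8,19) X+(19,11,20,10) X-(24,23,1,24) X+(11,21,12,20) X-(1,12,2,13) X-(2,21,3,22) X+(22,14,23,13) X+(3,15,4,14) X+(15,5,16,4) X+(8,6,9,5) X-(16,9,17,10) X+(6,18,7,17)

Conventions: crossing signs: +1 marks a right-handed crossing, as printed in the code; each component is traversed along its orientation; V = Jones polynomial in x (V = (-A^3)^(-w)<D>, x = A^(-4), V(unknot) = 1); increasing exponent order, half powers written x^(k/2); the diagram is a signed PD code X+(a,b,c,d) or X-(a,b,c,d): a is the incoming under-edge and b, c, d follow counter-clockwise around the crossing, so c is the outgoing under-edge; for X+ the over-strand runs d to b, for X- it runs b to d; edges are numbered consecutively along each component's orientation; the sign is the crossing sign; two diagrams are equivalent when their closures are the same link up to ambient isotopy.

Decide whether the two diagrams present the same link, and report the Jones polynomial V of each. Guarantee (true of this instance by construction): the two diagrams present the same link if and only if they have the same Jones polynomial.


equivalent: no
D1 (bracket -A^-18 + 2A^-14 - 4A^-10 + 5A^-6 - 4A^-2 + 5A^2 - 3A^6 + 2A^10 - A^14; 14 crossings at w = +2): V = -x^-2 + 2x^-1 - 3 + 5x - 4x^2 + 5x^3 - 4x^4 + 2x^5 - x^6
V(D2) = x + x^3 - x^4  (w +2, c 12, <D> = -A^-10 + A^-6 + A^2)
key observation: 2 classes among 2 diagrams; unequal V(x) rules out equality


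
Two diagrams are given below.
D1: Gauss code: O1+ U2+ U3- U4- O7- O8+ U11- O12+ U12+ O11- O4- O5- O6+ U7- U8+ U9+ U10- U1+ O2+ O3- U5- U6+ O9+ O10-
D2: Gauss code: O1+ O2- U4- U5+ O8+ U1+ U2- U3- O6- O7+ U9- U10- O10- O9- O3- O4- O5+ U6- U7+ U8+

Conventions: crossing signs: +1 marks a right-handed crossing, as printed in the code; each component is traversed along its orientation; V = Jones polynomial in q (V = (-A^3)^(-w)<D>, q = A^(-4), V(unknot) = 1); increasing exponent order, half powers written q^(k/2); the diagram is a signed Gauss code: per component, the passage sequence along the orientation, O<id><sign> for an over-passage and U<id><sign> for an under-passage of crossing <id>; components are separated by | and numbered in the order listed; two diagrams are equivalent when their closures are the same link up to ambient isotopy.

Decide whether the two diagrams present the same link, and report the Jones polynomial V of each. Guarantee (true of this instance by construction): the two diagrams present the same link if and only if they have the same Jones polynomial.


equivalent: yes
D1 (bracket 1; 12 crossings at w = 0): V = 1
D2 (bracket A^-6; 10 crossings at w = -2): V = 1
key observation: Reidemeister moves carry D1 (12 crossings) to D2 (10)


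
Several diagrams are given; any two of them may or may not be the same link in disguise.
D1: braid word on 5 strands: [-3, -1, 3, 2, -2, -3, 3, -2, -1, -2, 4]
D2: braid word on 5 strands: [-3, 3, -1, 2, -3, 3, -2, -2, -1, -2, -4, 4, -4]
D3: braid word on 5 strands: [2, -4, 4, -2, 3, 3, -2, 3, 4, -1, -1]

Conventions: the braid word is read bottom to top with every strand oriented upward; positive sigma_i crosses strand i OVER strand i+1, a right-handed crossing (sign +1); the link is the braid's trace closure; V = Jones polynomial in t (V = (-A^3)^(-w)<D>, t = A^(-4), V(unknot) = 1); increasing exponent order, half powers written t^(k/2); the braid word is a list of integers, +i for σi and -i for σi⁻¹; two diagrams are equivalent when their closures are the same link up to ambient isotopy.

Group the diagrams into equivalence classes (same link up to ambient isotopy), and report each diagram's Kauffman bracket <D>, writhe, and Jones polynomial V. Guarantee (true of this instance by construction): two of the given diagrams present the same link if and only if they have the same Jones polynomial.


grouping into links: {D1, D2} | {D3}
V(D1) = t^(-9/2) - t^(-5/2) - t^(-3/2) - t^(-1/2)  (w -3, c 11, <D> = A^-7 + A^-3 + A - A^9)
V(D2) = t^(-9/2) - t^(-5/2) - t^(-3/2) - t^(-1/2)  [13 crossings, <D> = A^-13 + A^-9 + A^-5 - A^3, w = -5]
V(D3) = -t^(-3/2) - 2t^(1/2) + t^(3/2) - t^(5/2) + t^(7/2)  (w +1, c 11, <D> = -A^-11 + A^-7 - A^-3 + 2A + A^9)
key observation: comparing 3 Jones polynomials yields 2 groups


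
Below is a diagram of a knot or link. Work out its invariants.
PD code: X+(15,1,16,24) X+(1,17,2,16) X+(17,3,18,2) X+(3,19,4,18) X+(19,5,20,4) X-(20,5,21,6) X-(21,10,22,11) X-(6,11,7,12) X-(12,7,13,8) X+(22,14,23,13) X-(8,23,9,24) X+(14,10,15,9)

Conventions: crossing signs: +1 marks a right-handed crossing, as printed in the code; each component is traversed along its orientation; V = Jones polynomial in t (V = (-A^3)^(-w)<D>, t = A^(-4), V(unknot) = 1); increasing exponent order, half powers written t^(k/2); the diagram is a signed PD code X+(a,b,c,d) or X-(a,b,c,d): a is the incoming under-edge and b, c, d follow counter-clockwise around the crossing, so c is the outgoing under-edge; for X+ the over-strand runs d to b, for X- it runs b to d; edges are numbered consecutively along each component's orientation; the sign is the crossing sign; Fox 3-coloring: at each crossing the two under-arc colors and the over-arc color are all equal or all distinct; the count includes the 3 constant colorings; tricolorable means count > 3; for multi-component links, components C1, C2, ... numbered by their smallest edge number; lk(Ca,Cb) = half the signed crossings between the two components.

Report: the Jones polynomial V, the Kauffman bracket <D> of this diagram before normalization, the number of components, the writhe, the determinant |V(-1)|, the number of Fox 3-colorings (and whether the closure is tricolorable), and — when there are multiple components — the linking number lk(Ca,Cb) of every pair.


V = -t^-2 + 2t^-1 - 2 + 4t - 4t^2 + 4t^3 - 3t^4 + 2t^5 - t^6
<D> = -A^-18 + 2A^-14 - 3A^-10 + 4A^-6 - 4A^-2 + 4A^2 - 2A^6 + 2A^10 - A^14 (w = +2)
1 component over 12 crossings, w = +2
3 Fox colorings among 3^12, |V(-1)| = 23: not tricolorable
why: V spans 8 powers of t: at least 8 crossings in any diagram


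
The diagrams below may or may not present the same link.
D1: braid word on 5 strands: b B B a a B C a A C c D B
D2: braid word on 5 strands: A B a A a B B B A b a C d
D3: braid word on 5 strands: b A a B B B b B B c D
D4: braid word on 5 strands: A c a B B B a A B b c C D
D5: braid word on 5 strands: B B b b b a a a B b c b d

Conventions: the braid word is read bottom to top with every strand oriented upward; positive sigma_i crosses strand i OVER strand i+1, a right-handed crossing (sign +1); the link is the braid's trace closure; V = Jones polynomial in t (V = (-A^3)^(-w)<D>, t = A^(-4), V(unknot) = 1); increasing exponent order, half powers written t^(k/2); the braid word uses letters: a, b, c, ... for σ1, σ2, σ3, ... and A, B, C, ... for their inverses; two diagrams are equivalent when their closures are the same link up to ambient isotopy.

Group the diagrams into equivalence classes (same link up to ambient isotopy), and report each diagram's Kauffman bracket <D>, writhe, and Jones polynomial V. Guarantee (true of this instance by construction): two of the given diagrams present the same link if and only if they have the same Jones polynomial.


grouping into links: {D1} | {D2, D3, D4} | {D5}
V(D1) = t^(-7/2) - t^(-5/2) + t^(-3/2) - 2t^(-1/2) - t^(3/2)  (w -3, c 13, <D> = A^-15 + 2A^-7 - A^-3 + A - A^5)
V(D2) = t^(-9/2) - t^(-5/2) - t^(-3/2) - t^(-1/2)  (w -3, c 13, <D> = A^-7 + A^-3 + A - A^9)
D3 (bracket A^-7 + A^-3 + A - A^9; 11 crossings at w = -3): V = t^(-9/2) - t^(-5/2) - t^(-3/2) - t^(-1/2)
V(D4) = t^(-9/2) - t^(-5/2) - t^(-3/2) - t^(-1/2)  (w -3, c 13, <D> = A^-7 + A^-3 + A - A^9)
D5 (bracket -A^-5 + A^-1 - A^3 + 2A^7 + A^15; 13 crossings at w = +7): V = -t^(3/2) - 2t^(7/2) + t^(9/2) - t^(11/2) + t^(13/2)
why: V(t) takes 3 values over 5 diagrams, fixing the grouping


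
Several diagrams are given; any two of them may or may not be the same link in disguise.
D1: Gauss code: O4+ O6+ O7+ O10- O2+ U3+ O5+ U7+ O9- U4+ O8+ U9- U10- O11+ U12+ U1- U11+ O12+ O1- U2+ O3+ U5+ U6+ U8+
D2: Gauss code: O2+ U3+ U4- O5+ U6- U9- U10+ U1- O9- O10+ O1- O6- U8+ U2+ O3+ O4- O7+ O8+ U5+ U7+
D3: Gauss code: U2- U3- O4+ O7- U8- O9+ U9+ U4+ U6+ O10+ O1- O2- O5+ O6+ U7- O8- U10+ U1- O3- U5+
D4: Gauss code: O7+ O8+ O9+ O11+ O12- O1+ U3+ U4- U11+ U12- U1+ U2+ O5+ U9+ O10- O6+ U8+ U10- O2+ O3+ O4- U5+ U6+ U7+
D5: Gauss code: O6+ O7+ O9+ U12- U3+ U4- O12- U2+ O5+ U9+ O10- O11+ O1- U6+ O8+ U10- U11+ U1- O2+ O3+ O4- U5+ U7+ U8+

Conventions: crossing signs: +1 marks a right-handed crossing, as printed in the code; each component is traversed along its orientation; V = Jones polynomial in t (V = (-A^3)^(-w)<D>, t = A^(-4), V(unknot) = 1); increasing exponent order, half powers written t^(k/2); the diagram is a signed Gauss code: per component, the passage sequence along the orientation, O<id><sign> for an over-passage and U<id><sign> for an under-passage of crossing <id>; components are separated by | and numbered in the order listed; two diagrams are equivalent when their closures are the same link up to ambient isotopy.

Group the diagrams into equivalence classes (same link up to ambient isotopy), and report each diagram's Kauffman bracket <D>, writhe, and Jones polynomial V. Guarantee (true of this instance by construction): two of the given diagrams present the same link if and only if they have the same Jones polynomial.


classes: {D1, D4, D5} | {D2} | {D3}
V(D1) = t - t^2 + 2t^3 - t^4 + t^5 - t^6  [12 crossings, <D> = -A^-6 + A^-2 - A^2 + 2A^6 - A^10 + A^14, w = +6]
D2 (bracket -A^-10 + A^-6 + A^2; 10 crossings at w = +2): V = t + t^3 - t^4
V(D3) = 1  (w 0, c 10, <D> = 1)
D4 (bracket -A^-6 + A^-2 - A^2 + 2A^6 - A^10 + A^14; 12 crossings at w = +6): V = t - t^2 + 2t^3 - t^4 + t^5 - t^6
D5 (bracket -A^-12 + A^-8 - A^-4 + 2 - A^4 + A^8; 12 crossings at w = +4): V = t - t^2 + 2t^3 - t^4 + t^5 - t^6
note: 3 values of V(t) split the 5 diagrams


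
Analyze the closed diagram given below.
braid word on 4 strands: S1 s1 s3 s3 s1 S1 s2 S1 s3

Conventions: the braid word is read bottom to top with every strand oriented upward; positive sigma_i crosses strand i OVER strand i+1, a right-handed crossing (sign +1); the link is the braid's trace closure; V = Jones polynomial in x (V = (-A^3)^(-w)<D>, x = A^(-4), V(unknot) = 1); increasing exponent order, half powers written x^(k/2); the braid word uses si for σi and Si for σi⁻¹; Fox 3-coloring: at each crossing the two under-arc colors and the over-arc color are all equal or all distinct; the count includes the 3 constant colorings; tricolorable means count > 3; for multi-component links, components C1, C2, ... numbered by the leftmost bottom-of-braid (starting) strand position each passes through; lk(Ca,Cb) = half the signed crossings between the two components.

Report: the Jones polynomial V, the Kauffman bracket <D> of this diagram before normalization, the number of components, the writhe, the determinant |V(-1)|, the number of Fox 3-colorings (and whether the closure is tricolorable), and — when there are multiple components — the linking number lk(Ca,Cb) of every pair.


Jones polynomial: V(x) = x + x^3 - x^4
<D> = A^-7 - A^-3 - A^5; writhe +3
components 1, writhe +3 (9 crossings)
3-colorings: 9 of 3^9, det 3 — tricolorable
note: the span of V is 3, forcing >= 3 crossings in any diagram


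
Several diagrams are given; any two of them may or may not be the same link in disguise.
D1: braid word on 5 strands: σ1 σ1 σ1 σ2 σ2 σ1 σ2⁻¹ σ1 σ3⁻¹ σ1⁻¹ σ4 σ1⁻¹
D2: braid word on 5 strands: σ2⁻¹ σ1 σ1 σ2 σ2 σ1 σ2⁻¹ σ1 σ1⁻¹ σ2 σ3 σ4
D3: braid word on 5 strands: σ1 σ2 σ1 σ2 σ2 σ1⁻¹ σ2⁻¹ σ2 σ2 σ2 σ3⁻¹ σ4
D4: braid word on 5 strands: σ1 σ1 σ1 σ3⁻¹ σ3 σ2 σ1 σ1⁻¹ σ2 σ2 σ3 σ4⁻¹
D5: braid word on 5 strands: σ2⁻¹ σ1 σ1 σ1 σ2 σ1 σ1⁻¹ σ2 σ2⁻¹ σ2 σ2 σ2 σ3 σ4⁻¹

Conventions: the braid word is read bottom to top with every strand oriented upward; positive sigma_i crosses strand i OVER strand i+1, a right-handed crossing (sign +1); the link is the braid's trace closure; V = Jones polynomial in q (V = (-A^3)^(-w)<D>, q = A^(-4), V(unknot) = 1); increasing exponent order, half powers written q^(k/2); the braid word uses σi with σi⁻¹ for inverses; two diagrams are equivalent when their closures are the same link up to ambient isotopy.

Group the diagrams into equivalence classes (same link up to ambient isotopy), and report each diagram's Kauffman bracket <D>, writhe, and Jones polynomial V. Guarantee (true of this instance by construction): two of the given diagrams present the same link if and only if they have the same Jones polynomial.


grouping into links: {D1, D2} | {D3, D4, D5}
V(D1) = q - q^2 + 2q^3 - q^4 + q^5 - q^6  (w +4, c 12, <D> = -A^-12 + A^-8 - A^-4 + 2 - A^4 + A^8)
D2 (bracket -A^-6 + A^-2 - A^2 + 2A^6 - A^10 + A^14; 12 crossings at w = +6): V = q - q^2 + 2q^3 - q^4 + q^5 - q^6
D3 (bracket A^-14 - 2A^-10 + A^-6 - 2A^-2 + 2A^2 + A^10; 12 crossings at w = +6): V = q^2 + 2q^4 - 2q^5 + q^6 - 2q^7 + q^8
V(D4) = q^2 + 2q^4 - 2q^5 + q^6 - 2q^7 + q^8  (w +6, c 12, <D> = A^-14 - 2A^-10 + A^-6 - 2A^-2 + 2A^2 + A^10)
V(D5) = q^2 + 2q^4 - 2q^5 + q^6 - 2q^7 + q^8  [14 crossings, <D> = A^-14 - 2A^-10 + A^-6 - 2A^-2 + 2A^2 + A^10, w = +6]
key observation: 2 classes among 5 diagrams; unequal V(q) rules out equality


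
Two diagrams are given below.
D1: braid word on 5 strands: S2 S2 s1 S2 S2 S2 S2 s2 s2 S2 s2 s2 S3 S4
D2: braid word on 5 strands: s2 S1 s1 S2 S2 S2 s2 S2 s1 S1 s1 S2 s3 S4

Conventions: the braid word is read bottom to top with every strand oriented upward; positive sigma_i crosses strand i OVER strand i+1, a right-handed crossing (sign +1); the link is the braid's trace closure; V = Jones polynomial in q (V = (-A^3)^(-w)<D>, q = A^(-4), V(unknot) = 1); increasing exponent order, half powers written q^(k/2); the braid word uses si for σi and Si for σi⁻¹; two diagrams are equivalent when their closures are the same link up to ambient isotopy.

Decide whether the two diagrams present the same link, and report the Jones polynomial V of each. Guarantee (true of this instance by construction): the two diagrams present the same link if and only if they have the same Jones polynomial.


equivalent: yes
D1 (bracket A^-8 + 1 - A^4; 14 crossings at w = -4): V = -q^-4 + q^-3 + q^-1
D2 (bracket A^-2 + A^6 - A^10; 14 crossings at w = -2): V = -q^-4 + q^-3 + q^-1
key observation: one V(q) for all 2 diagrams — one class (guaranteed)


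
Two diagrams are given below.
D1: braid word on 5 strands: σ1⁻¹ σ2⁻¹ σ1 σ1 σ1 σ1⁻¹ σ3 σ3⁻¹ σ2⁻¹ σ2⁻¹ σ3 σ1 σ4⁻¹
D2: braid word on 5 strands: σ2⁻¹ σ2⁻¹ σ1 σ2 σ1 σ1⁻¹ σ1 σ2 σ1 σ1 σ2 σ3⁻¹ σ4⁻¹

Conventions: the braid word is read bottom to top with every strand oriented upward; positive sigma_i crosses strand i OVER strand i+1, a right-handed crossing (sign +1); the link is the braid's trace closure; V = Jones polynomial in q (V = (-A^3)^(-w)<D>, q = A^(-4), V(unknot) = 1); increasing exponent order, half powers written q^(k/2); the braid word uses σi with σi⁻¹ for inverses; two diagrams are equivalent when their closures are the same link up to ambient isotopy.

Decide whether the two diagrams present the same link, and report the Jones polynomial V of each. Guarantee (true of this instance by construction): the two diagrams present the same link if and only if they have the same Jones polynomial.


equivalent: no
V(D1) = q^(-7/2) - q^(-5/2) + q^(-3/2) - 2q^(-1/2) - q^(3/2)  (w -1, c 13, <D> = A^-9 + 2A^-1 - A^3 + A^7 - A^11)
D2 (bracket -A^-17 + A^-13 - A^-9 + 2A^-5 + A^3; 13 crossings at w = +3): V = -q^(3/2) - 2q^(7/2) + q^(9/2) - q^(11/2) + q^(13/2)
why: 2 classes among 2 diagrams; unequal V(q) rules out equality


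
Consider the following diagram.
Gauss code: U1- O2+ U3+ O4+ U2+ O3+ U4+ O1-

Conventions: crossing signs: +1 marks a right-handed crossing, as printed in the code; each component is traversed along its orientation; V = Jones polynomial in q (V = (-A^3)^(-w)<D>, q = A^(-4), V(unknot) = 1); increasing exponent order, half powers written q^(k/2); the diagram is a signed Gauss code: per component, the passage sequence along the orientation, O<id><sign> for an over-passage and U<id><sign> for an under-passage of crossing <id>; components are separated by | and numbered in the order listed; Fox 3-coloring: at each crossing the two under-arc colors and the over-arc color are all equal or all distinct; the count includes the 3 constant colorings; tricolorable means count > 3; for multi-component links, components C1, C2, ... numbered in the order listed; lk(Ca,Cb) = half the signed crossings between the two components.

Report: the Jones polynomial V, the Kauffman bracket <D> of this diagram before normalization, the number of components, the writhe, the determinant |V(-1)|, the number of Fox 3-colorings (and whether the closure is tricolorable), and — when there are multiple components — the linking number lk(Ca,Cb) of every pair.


V(q) = q + q^3 - q^4
bracket: -A^-10 + A^-6 + A^2, w = +2
1 component, writhe +2, over 4 crossings
det 3, colorings 9 of 3^4 — tricolorable
observation: det 3 = |V(-1)|; divisible by 3, so tricolorable


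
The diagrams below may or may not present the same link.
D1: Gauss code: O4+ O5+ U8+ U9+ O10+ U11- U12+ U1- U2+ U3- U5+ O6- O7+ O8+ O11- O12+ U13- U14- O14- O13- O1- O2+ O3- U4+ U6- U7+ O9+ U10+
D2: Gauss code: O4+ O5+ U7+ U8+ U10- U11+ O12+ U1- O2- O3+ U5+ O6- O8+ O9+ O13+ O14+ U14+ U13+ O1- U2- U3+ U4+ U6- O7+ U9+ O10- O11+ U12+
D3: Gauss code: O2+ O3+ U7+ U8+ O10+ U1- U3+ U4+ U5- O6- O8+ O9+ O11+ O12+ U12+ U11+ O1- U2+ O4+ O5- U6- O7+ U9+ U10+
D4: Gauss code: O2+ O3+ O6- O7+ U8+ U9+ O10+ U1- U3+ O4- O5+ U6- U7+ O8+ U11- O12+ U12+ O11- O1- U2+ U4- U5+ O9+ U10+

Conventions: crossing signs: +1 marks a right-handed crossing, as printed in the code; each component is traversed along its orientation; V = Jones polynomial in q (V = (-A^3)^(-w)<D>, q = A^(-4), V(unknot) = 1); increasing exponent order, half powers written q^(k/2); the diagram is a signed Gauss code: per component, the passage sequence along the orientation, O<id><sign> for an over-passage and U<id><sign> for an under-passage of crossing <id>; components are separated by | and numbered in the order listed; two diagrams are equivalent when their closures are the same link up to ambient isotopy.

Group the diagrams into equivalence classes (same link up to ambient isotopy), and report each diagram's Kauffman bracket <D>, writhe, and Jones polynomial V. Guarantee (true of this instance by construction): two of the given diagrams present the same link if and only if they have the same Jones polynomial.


equivalence classes: {D1, D2, D3, D4}
D1 (bracket -A^-18 + A^-14 - A^-10 + 2A^-6 - A^-2 + A^2; 14 crossings at w = +2): V = q - q^2 + 2q^3 - q^4 + q^5 - q^6
V(D2) = q - q^2 + 2q^3 - q^4 + q^5 - q^6  (w +6, c 14, <D> = -A^-6 + A^-2 - A^2 + 2A^6 - A^10 + A^14)
V(D3) = q - q^2 + 2q^3 - q^4 + q^5 - q^6  (w +6, c 12, <D> = -A^-6 + A^-2 - A^2 + 2A^6 - A^10 + A^14)
V(D4) = q - q^2 + 2q^3 - q^4 + q^5 - q^6  [12 crossings, <D> = -A^-12 + A^-8 - A^-4 + 2 - A^4 + A^8, w = +4]
key observation: all 4 diagrams share one V(q), hence one class


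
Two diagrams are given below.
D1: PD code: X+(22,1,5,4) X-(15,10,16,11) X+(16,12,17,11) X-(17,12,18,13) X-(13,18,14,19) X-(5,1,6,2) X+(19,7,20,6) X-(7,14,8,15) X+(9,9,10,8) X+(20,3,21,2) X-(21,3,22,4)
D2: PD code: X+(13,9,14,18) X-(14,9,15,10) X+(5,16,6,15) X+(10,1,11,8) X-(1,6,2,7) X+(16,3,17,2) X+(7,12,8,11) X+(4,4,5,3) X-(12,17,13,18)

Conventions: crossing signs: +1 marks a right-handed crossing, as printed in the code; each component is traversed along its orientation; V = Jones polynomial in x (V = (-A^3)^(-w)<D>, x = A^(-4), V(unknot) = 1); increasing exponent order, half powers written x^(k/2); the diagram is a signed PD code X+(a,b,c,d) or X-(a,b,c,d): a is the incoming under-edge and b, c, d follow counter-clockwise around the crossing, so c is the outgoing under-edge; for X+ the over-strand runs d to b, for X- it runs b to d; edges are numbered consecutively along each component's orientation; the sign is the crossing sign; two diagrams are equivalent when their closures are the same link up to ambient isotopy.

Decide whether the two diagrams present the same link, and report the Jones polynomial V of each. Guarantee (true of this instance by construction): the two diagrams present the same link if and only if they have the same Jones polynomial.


equivalent: no
V(D1) = x^(-9/2) - x^(-5/2) - x^(-3/2) - x^(-1/2)  (w -1, c 11, <D> = A^-1 + A^3 + A^7 - A^15)
V(D2) = -x^(-3/2) + 2x^(-1/2) - 2x^(1/2) + 2x^(3/2) - 3x^(5/2) + x^(7/2) - x^(9/2)  (w +3, c 9, <D> = A^-9 - A^-5 + 3A^-1 - 2A^3 + 2A^7 - 2A^11 + A^15)
why: 2 values of V(x) split the 2 diagrams


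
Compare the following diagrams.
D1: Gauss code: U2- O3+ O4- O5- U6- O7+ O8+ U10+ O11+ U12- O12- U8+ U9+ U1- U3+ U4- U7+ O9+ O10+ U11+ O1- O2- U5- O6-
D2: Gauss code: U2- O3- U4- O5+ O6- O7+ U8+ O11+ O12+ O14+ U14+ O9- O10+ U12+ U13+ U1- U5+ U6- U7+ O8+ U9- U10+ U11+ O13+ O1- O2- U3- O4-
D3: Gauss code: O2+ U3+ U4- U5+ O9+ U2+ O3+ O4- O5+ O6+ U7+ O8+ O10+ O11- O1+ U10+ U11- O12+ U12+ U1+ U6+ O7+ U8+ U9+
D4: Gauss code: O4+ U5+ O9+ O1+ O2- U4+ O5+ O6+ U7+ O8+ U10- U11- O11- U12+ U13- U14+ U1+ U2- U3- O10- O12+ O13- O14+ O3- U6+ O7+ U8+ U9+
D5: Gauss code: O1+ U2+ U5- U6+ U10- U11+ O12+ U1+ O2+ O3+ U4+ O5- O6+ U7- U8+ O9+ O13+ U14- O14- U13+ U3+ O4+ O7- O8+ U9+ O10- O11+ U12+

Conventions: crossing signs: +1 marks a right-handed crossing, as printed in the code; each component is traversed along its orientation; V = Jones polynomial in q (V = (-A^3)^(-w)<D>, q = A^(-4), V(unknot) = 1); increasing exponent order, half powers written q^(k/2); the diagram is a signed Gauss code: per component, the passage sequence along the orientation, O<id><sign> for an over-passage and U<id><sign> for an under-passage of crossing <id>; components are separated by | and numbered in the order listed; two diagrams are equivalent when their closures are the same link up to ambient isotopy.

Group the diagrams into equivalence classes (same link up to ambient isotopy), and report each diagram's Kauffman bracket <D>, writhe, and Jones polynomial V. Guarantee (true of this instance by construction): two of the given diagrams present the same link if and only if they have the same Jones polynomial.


equivalence classes: {D1, D2} | {D3, D4, D5}
D1 (bracket -A^-12 + A^-8 - A^-4 + 3 - A^4 + A^8 - A^12; 12 crossings at w = 0): V = -q^-3 + q^-2 - q^-1 + 3 - q + q^2 - q^3
V(D2) = -q^-3 + q^-2 - q^-1 + 3 - q + q^2 - q^3  (w +2, c 14, <D> = -A^-6 + A^-2 - A^2 + 3A^6 - A^10 + A^14 - A^18)
V(D3) = q^2 + 2q^4 - 2q^5 + q^6 - 2q^7 + q^8  (w +8, c 12, <D> = A^-8 - 2A^-4 + 1 - 2A^4 + 2A^8 + A^16)
D4 (bracket A^-20 - 2A^-16 + A^-12 - 2A^-8 + 2A^-4 + A^4; 14 crossings at w = +4): V = q^2 + 2q^4 - 2q^5 + q^6 - 2q^7 + q^8
V(D5) = q^2 + 2q^4 - 2q^5 + q^6 - 2q^7 + q^8  [14 crossings, <D> = A^-14 - 2A^-10 + A^-6 - 2A^-2 + 2A^2 + A^10, w = +6]
observation: 2 classes among 5 diagrams; unequal V(q) rules out equality


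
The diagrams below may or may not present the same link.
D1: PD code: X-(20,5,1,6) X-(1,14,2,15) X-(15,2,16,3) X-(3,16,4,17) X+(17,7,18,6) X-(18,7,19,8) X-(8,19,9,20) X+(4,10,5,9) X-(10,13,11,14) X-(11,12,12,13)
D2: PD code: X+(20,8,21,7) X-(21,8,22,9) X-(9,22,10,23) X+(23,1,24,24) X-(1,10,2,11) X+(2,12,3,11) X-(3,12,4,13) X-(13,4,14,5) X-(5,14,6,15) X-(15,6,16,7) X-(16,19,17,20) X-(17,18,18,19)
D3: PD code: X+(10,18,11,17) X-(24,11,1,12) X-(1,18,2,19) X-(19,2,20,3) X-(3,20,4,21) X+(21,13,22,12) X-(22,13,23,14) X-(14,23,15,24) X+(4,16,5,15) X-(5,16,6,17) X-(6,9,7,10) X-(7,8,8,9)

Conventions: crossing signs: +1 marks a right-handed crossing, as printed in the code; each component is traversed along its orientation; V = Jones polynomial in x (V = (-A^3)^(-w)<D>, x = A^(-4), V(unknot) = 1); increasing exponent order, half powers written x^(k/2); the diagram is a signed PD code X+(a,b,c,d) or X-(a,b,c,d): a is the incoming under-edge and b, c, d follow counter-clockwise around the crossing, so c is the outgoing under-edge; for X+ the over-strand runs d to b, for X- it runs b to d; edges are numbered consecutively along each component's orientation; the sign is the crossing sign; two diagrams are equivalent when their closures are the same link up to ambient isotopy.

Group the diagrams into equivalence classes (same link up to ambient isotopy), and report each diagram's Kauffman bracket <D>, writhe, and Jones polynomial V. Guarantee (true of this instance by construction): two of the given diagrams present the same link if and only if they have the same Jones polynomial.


equivalence classes: {D1, D3} | {D2}
D1 (bracket A^-14 - A^-10 + 2A^-6 - A^-2 + A^2 - A^6; 10 crossings at w = -6): V = -x^-6 + x^-5 - x^-4 + 2x^-3 - x^-2 + x^-1
V(D2) = -x^-7 + x^-6 - x^-5 + x^-4 + x^-2  [12 crossings, <D> = A^-10 + A^-2 - A^2 + A^6 - A^10, w = -6]
V(D3) = -x^-6 + x^-5 - x^-4 + 2x^-3 - x^-2 + x^-1  [12 crossings, <D> = A^-14 - A^-10 + 2A^-6 - A^-2 + A^2 - A^6, w = -6]
key observation: 2 classes among 3 diagrams; unequal V(x) rules out equality


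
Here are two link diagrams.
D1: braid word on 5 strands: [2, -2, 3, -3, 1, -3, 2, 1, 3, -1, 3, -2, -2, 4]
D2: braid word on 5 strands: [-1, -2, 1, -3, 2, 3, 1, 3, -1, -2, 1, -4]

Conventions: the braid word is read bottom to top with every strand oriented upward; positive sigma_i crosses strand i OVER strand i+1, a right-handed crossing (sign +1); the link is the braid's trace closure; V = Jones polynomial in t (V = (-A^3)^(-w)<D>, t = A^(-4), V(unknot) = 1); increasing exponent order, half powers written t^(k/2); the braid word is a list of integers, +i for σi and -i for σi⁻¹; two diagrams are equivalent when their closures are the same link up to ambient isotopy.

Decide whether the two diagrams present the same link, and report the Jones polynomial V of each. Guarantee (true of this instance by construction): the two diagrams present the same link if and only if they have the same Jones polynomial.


equivalent: yes
D1 (bracket A^-2 - A^2 + A^6 - A^10 + A^14; 14 crossings at w = +2): V = t^-2 - t^-1 + 1 - t + t^2
V(D2) = t^-2 - t^-1 + 1 - t + t^2  (w 0, c 12, <D> = A^-8 - A^-4 + 1 - A^4 + A^8)
key observation: one V(t) for all 2 diagrams — one class (guaranteed)


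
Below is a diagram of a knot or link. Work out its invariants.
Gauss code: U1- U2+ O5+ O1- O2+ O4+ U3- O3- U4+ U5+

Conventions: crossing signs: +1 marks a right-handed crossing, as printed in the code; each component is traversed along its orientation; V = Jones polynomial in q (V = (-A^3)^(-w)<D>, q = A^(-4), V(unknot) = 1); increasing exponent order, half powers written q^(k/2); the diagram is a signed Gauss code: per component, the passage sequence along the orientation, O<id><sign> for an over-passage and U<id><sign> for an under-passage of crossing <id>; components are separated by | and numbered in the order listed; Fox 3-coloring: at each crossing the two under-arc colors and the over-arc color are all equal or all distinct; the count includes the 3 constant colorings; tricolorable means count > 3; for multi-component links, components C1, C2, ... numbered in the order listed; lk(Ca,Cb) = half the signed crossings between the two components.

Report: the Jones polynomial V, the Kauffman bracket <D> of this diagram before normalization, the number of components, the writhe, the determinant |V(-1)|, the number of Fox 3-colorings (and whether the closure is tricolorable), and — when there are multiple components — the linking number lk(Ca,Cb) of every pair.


Jones polynomial: V(q) = 1
<D> = -A^3; writhe +1
components 1, writhe +1 (5 crossings)
3-colorings: 3 of 3^5, det 1 — not tricolorable
note: |V(-1)| = 1: so not tricolorable, since 3 does not divide 1


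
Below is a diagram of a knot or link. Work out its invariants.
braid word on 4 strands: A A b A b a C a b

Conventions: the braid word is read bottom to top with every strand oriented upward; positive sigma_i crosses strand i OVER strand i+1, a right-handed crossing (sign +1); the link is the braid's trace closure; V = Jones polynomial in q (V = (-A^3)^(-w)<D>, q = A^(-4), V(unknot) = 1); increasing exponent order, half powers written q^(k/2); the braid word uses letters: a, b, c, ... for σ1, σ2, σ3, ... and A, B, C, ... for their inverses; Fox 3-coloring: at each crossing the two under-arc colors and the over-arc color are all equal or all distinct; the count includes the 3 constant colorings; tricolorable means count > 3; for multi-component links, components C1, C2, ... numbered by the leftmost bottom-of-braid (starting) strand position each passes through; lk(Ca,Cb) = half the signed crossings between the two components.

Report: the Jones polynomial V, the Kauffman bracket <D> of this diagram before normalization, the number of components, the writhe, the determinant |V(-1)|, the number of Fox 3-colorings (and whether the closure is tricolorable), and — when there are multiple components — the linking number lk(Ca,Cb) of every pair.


V = -q^-1 + 2 - q + 2q^2 - q^3 + q^4 - q^5
<D> = A^-17 - A^-13 + A^-9 - 2A^-5 + A^-1 - 2A^3 + A^7 (w = +1)
1 component over 9 crossings, w = +1
9 Fox colorings among 3^9, |V(-1)| = 9: tricolorable
why: w = +1 shifts under R1 moves; the (-A^3)^(-1) factor cancels that in V


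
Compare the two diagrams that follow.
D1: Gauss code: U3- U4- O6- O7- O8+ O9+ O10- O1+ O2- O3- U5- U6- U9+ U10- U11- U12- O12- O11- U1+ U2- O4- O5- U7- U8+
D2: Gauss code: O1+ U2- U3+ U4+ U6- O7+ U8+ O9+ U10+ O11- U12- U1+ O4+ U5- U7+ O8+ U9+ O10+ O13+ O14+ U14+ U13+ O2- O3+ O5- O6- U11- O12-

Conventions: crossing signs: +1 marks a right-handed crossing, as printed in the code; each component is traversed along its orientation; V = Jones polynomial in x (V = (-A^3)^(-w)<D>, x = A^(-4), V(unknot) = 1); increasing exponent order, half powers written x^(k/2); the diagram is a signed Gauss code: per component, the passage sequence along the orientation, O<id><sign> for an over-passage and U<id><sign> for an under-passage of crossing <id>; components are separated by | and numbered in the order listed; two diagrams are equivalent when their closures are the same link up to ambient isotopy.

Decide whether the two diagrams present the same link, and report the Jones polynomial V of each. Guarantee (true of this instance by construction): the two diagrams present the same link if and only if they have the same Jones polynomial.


same link: no
V(D1) = -x^-4 + x^-3 + x^-1  [12 crossings, <D> = A^-14 + A^-6 - A^-2, w = -6]
D2 (bracket -A^-4 + 1 + A^8; 14 crossings at w = +4): V = x + x^3 - x^4
note: 2 values of V(x) split the 2 diagrams


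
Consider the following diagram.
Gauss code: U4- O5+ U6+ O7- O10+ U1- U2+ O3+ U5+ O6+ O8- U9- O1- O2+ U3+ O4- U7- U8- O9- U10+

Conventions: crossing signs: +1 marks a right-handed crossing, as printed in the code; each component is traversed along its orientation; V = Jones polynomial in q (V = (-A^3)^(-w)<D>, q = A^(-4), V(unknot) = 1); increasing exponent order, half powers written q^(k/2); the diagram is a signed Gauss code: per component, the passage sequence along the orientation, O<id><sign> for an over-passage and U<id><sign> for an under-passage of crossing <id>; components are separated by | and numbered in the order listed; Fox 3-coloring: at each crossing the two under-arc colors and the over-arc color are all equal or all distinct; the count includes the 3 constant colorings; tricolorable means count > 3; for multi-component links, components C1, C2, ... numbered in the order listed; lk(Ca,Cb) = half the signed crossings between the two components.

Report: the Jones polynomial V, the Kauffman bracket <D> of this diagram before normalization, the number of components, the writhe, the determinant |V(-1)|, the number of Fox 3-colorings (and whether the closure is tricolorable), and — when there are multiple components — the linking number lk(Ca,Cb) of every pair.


V(q) = -q^-3 + q^-2 - q^-1 + 3 - q + q^2 - q^3
bracket: -A^-12 + A^-8 - A^-4 + 3 - A^4 + A^8 - A^12, w = 0
1 component, writhe 0, over 10 crossings
det 9, colorings 27 of 3^10 — tricolorable
observation: det 9 = |V(-1)|; divisible by 3, so tricolorable


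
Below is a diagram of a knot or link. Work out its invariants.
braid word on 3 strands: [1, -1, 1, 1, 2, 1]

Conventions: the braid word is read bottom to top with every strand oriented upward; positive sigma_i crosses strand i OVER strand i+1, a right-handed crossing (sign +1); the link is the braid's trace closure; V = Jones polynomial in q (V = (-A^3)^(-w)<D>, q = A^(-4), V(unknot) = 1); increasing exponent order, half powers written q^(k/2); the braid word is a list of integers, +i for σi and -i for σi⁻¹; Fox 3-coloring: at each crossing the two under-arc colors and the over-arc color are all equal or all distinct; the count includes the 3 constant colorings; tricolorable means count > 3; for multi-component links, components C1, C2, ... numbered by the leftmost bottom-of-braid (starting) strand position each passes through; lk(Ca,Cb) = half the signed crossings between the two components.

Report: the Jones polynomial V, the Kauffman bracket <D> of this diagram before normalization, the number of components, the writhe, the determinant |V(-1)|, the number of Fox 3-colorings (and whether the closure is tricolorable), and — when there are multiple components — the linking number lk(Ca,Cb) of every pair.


V = q + q^3 - q^4
<D> = -A^-4 + 1 + A^8 (w = +4)
1 component over 6 crossings, w = +4
9 Fox colorings among 3^6, |V(-1)| = 3: tricolorable
why: |V(-1)| = 3: so tricolorable, since 3 divides 3


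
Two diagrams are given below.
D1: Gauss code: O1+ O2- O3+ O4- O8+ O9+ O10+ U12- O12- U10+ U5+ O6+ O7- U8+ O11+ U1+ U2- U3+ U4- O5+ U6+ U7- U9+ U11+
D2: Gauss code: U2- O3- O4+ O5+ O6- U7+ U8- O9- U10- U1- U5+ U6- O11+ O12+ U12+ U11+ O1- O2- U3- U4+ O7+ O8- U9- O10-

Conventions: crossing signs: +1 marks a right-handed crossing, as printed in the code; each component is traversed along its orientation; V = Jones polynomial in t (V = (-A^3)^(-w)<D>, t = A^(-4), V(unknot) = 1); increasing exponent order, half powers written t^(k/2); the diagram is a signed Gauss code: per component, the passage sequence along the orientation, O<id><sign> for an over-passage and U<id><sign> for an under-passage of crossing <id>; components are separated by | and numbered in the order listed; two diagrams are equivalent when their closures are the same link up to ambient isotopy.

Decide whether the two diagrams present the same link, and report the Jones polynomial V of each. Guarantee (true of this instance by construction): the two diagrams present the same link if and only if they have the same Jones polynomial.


equivalent: no
D1 (bracket -A^-4 + 1 + A^8; 12 crossings at w = +4): V = t + t^3 - t^4
D2 (bracket A^-2 + A^6 - A^10; 12 crossings at w = -2): V = -t^-4 + t^-3 + t^-1
key observation: V(t) takes 2 values over 2 diagrams, fixing the grouping
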